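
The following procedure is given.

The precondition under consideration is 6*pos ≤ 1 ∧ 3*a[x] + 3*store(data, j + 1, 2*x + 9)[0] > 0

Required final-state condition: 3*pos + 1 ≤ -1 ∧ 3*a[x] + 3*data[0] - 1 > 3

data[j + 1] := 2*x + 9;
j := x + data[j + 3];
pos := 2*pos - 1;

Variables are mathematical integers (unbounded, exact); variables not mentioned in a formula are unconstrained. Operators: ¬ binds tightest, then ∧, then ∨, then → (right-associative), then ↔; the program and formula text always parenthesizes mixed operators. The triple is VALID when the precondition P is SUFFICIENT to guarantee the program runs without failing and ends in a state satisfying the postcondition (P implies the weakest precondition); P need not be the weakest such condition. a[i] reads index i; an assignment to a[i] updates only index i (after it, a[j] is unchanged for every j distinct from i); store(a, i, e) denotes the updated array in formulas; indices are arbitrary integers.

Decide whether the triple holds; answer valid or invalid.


Working backward. After the program, the postcondition 3*pos + 1 ≤ -1 ∧ 3*a[x] + 3*data[0] - 1 > 3 must hold; in canonical form it is 3*pos ≤ -2 ∧ 3*a[x] + 3*data[0] > 4.
Before pos := 2*pos - 1: 6*pos ≤ 1 ∧ 3*a[x] + 3*data[0] > 4
Before j := x + data[j + 3]: 6*pos ≤ 1 ∧ 3*a[x] + 3*data[0] > 4
Before data[j + 1] := 2*x + 9: 6*pos ≤ 1 ∧ 3*a[x] + 3*store(data, j + 1, 2*x + 9)[0] > 4
The weakest precondition is 6*pos ≤ 1 ∧ 3*a[x] + 3*store(data, j + 1, 2*x + 9)[0] > 4.
Check whether 6*pos ≤ 1 ∧ 3*a[x] + 3*store(data, j + 1, 2*x + 9)[0] > 0 implies it.
Countermodel: at the initial state a = {[-5] = 2, [0] = 2, elsewhere 2}, data = {[-5] = 3, [0] = 3, elsewhere 3}, j = -1, pos = 0, x = -5, the precondition holds but the weakest precondition fails.
Answer: invalid


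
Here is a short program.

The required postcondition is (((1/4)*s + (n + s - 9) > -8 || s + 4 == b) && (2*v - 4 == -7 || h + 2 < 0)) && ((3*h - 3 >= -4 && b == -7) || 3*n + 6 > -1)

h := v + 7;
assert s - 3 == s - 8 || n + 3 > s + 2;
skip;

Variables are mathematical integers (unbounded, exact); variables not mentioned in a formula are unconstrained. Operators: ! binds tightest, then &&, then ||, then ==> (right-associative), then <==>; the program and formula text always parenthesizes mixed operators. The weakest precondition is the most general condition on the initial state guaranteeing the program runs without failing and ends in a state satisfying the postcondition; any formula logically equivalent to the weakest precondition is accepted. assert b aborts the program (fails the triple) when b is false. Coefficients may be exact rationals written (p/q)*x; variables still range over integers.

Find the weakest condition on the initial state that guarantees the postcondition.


Working backward. After the program, the postcondition (((1/4)*s + (n + s - 9) > -8 || s + 4 == b) && (2*v - 4 == -7 || h + 2 < 0)) && ((3*h - 3 >= -4 && b == -7) || 3*n + 6 > -1) must hold; in canonical form it is (n + (5/4)*s > 1 || s == b - 4) && (2*v == -3 || h < -2) && ((3*h >= -1 && b == -7) || 3*n > -7).
Before skip: (n + (5/4)*s > 1 || s == b - 4) && (2*v == -3 || h < -2) && ((3*h >= -1 && b == -7) || 3*n > -7)
Before assert s - 3 == s - 8 || n + 3 > s + 2: n > s - 1 && (n + (5/4)*s > 1 || s == b - 4) && (2*v == -3 || h < -2) && ((3*h >= -1 && b == -7) || 3*n > -7)
Before h := v + 7: n > s - 1 && (n + (5/4)*s > 1 || s == b - 4) && (2*v == -3 || v < -9) && ((3*v >= -22 && b == -7) || 3*n > -7)
Answer: WP = n > s - 1 && (n + (5/4)*s > 1 || s == b - 4) && (2*v == -3 || v < -9) && ((3*v >= -22 && b == -7) || 3*n > -7)


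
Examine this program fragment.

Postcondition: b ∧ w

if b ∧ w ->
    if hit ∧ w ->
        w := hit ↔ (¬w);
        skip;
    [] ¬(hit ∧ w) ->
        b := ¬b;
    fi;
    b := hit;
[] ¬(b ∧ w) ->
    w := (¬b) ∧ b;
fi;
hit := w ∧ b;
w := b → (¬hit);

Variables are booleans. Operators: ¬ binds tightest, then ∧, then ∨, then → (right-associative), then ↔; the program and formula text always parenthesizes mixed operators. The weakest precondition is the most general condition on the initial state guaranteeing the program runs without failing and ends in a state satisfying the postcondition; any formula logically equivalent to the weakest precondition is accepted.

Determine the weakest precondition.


Working backward. After the program, b ∧ w must hold.
Before w := b → (¬hit): b ∧ (b → (¬hit))
Before hit := w ∧ b: b ∧ (b → (¬(w ∧ b)))
Then branch requires ((hit ∧ w) → (hit ∧ (hit → (¬((hit ↔ (¬w)) ∧ hit))))) ∧ ((¬(hit ∧ w)) → (hit ∧ (hit → (¬(w ∧ hit))))); else branch requires b.
Before the if: ((b ∧ w) → (((hit ∧ w) → (hit ∧ (hit → (¬((hit ↔ (¬w)) ∧ hit))))) ∧ ((¬(hit ∧ w)) → (hit ∧ (hit → (¬(w ∧ hit))))))) ∧ ((¬(b ∧ w)) → b)
Answer: WP = ((b ∧ w) → (((hit ∧ w) → (hit ∧ (hit → (¬((hit ↔ (¬w)) ∧ hit))))) ∧ ((¬(hit ∧ w)) → (hit ∧ (hit → (¬(w ∧ hit))))))) ∧ ((¬(b ∧ w)) → b)


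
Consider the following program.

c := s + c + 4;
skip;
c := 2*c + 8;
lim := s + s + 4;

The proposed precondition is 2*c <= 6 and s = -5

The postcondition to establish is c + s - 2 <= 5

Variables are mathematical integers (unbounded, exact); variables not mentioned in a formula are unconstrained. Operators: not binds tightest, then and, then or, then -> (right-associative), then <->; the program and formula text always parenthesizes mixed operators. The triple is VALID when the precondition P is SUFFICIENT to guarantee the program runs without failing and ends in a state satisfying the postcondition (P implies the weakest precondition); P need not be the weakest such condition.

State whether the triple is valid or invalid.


Working backward. After the program, the postcondition c + s - 2 <= 5 must hold; in canonical form it is c + s <= 7.
Before lim := s + s + 4: c + s <= 7
Before c := 2*c + 8: 2*c + s <= -1
Before skip: 2*c + s <= -1
Before c := s + c + 4: 2*c + 3*s <= -9
The weakest precondition is 2*c + 3*s <= -9.
Check whether 2*c <= 6 and s = -5 implies it.
Every state satisfying the precondition satisfies the weakest precondition: the implication holds.
Answer: valid


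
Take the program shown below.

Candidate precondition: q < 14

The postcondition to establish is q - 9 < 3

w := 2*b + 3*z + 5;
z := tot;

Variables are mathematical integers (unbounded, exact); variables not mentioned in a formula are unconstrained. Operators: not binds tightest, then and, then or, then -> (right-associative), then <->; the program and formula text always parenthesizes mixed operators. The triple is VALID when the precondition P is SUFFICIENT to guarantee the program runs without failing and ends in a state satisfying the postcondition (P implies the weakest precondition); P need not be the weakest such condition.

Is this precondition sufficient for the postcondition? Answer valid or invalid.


Working backward. After the program, the postcondition q - 9 < 3 must hold; in canonical form it is q < 12.
Before z := tot: q < 12
Before w := 2*b + 3*z + 5: q < 12
The weakest precondition is q < 12.
Check whether q < 14 implies it.
Countermodel: at the initial state q = 12, the precondition holds but the weakest precondition fails.
Answer: invalid


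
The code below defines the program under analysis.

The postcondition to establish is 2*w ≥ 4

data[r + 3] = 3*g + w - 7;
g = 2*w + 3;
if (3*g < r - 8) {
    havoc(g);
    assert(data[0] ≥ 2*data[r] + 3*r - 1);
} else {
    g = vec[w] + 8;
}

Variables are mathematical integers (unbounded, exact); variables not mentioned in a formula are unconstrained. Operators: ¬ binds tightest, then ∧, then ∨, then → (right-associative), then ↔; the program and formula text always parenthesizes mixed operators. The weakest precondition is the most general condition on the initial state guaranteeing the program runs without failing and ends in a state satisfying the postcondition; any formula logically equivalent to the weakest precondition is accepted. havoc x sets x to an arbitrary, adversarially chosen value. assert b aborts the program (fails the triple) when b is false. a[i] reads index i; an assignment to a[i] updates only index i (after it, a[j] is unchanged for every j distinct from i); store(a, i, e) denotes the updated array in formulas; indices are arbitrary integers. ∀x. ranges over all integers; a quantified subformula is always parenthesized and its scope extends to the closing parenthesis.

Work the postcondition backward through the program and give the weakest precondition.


Working backward. After the program, 2*w ≥ 4 must hold.
Then branch requires data[0] ≥ 2*data[r] + 3*r - 1 ∧ 2*w ≥ 4; else branch requires 2*w ≥ 4.
Before the if: (3*g < r - 8 → (data[0] ≥ 2*data[r] + 3*r - 1 ∧ 2*w ≥ 4)) ∧ ((¬(3*g < r - 8)) → 2*w ≥ 4)
Before g := 2*w + 3: (6*w < r - 17 → (data[0] ≥ 2*data[r] + 3*r - 1 ∧ 2*w ≥ 4)) ∧ ((¬(6*w < r - 17)) → 2*w ≥ 4)
Before data[r + 3] := 3*g + w - 7: (6*w < r - 17 → (store(data, r + 3, 3*g + w - 7)[0] ≥ 2*store(data, r + 3, 3*g + w - 7)[r] + 3*r - 1 ∧ 2*w ≥ 4)) ∧ ((¬(6*w < r - 17)) → 2*w ≥ 4)
Answer: WP = (6*w < r - 17 → (store(data, r + 3, 3*g + w - 7)[0] ≥ 2*store(data, r + 3, 3*g + w - 7)[r] + 3*r - 1 ∧ 2*w ≥ 4)) ∧ ((¬(6*w < r - 17)) → 2*w ≥ 4)


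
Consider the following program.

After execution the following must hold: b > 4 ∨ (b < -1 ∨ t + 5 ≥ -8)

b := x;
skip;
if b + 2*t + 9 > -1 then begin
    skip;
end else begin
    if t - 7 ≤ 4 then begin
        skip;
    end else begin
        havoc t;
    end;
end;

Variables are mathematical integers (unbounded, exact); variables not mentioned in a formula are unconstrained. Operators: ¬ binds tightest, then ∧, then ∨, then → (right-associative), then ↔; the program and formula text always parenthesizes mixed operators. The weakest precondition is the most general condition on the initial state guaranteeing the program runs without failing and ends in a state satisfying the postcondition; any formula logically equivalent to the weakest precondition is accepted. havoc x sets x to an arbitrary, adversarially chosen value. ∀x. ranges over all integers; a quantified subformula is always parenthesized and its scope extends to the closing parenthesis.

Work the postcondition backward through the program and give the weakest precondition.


Working backward. After the program, the postcondition b > 4 ∨ (b < -1 ∨ t + 5 ≥ -8) must hold; in canonical form it is b > 4 ∨ b < -1 ∨ t ≥ -13.
Then branch requires b > 4 ∨ b < -1 ∨ t ≥ -13; else branch requires (t ≤ 11 → (b > 4 ∨ b < -1 ∨ t ≥ -13)) ∧ ((¬(t ≤ 11)) → (∀t_1. (b > 4 ∨ b < -1 ∨ t_1 ≥ -13))).
Before the if: (b + 2*t > -10 → (b > 4 ∨ b < -1 ∨ t ≥ -13)) ∧ ((¬(b + 2*t > -10)) → ((t ≤ 11 → (b > 4 ∨ b < -1 ∨ t ≥ -13)) ∧ ((¬(t ≤ 11)) → (∀t_1. (b > 4 ∨ b < -1 ∨ t_1 ≥ -13)))))
Before skip: (b + 2*t > -10 → (b > 4 ∨ b < -1 ∨ t ≥ -13)) ∧ ((¬(b + 2*t > -10)) → ((t ≤ 11 → (b > 4 ∨ b < -1 ∨ t ≥ -13)) ∧ ((¬(t ≤ 11)) → (∀t_1. (b > 4 ∨ b < -1 ∨ t_1 ≥ -13)))))
Before b := x: (2*t + x > -10 → (x > 4 ∨ x < -1 ∨ t ≥ -13)) ∧ ((¬(2*t + x > -10)) → ((t ≤ 11 → (x > 4 ∨ x < -1 ∨ t ≥ -13)) ∧ ((¬(t ≤ 11)) → (∀t_1. (x > 4 ∨ x < -1 ∨ t_1 ≥ -13)))))
Answer: WP = (2*t + x > -10 → (x > 4 ∨ x < -1 ∨ t ≥ -13)) ∧ ((¬(2*t + x > -10)) → ((t ≤ 11 → (x > 4 ∨ x < -1 ∨ t ≥ -13)) ∧ ((¬(t ≤ 11)) → (∀t_1. (x > 4 ∨ x < -1 ∨ t_1 ≥ -13)))))


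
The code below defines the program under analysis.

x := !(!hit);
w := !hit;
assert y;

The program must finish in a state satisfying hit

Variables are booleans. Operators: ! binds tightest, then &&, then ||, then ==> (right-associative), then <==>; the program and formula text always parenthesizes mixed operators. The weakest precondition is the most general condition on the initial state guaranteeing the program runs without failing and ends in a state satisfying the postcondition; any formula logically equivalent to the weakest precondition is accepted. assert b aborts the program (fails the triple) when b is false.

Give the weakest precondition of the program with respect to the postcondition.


Working backward. After the program, hit must hold.
Before assert y: y && hit
Before w := !hit: y && hit
Before x := !(!hit): y && hit
Answer: WP = y && hit


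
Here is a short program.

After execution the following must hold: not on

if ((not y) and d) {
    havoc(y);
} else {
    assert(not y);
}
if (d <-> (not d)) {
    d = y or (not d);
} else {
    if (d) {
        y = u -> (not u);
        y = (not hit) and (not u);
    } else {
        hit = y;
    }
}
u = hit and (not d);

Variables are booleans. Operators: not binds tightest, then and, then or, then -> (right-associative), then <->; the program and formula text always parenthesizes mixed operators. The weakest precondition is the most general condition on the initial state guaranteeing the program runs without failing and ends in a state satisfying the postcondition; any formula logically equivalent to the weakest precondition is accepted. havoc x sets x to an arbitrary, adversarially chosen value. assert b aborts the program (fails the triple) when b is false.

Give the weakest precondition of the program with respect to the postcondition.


Working backward. After the program, not on must hold.
Before u := hit and (not d): not on
Then branch requires not on; else branch requires (d -> (not on)) and ((not d) -> (not on)).
Before the if: ((d <-> (not d)) -> (not on)) and ((not (d <-> (not d))) -> ((d -> (not on)) and ((not d) -> (not on))))
Then branch requires ((d <-> (not d)) -> (not on)) and ((not (d <-> (not d))) -> ((d -> (not on)) and ((not d) -> (not on)))); else branch requires (not y) and ((d <-> (not d)) -> (not on)) and ((not (d <-> (not d))) -> ((d -> (not on)) and ((not d) -> (not on)))).
Before the if: (((not y) and d) -> (((d <-> (not d)) -> (not on)) and ((not (d <-> (not d))) -> ((d -> (not on)) and ((not d) -> (not on)))))) and ((not ((not y) and d)) -> ((not y) and ((d <-> (not d)) -> (not on)) and ((not (d <-> (not d))) -> ((d -> (not on)) and ((not d) -> (not on))))))
Answer: WP = (((not y) and d) -> (((d <-> (not d)) -> (not on)) and ((not (d <-> (not d))) -> ((d -> (not on)) and ((not d) -> (not on)))))) and ((not ((not y) and d)) -> ((not y) and ((d <-> (not d)) -> (not on)) and ((not (d <-> (not d))) -> ((d -> (not on)) and ((not d) -> (not on))))))


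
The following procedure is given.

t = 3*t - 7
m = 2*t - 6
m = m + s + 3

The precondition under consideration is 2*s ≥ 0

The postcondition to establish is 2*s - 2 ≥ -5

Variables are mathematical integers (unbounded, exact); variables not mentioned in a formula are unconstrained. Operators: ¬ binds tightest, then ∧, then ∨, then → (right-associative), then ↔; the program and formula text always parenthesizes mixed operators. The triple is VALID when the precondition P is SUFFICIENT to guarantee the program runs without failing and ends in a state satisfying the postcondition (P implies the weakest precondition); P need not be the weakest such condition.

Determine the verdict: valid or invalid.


Working backward. After the program, the postcondition 2*s - 2 ≥ -5 must hold; in canonical form it is 2*s ≥ -3.
Before m := m + s + 3: 2*s ≥ -3
Before m := 2*t - 6: 2*s ≥ -3
Before t := 3*t - 7: 2*s ≥ -3
The weakest precondition is 2*s ≥ -3.
Check whether 2*s ≥ 0 implies it.
Every state satisfying the precondition satisfies the weakest precondition: the implication holds.
Answer: valid


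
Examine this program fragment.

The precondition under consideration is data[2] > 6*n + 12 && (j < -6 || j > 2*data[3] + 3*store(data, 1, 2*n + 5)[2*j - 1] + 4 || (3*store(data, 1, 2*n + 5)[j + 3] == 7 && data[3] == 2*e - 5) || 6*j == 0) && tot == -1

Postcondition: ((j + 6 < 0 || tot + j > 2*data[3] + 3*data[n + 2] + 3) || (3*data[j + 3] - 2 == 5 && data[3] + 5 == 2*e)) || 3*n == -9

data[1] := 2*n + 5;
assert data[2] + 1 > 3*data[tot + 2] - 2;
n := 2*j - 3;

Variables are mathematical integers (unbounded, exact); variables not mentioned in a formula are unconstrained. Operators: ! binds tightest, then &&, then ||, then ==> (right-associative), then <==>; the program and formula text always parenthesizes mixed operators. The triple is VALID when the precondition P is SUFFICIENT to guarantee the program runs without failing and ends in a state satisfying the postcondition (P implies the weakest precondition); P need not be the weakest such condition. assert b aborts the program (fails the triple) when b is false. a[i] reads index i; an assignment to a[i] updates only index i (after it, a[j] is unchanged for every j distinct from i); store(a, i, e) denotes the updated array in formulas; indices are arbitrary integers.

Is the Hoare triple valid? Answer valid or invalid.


Working backward. After the program, the postcondition ((j + 6 < 0 || tot + j > 2*data[3] + 3*data[n + 2] + 3) || (3*data[j + 3] - 2 == 5 && data[3] + 5 == 2*e)) || 3*n == -9 must hold; in canonical form it is j < -6 || j + tot > 3*data[n + 2] + 2*data[3] + 3 || (3*data[j + 3] == 7 && data[3] == 2*e - 5) || 3*n == -9.
Before n := 2*j - 3: j < -6 || j + tot > 2*data[3] + 3*data[2*j - 1] + 3 || (3*data[j + 3] == 7 && data[3] == 2*e - 5) || 6*j == 0
Before assert data[2] + 1 > 3*data[tot + 2] - 2: data[2] > 3*data[tot + 2] - 3 && (j < -6 || j + tot > 2*data[3] + 3*data[2*j - 1] + 3 || (3*data[j + 3] == 7 && data[3] == 2*e - 5) || 6*j == 0)
Before data[1] := 2*n + 5: data[2] > 3*store(data, 1, 2*n + 5)[tot + 2] - 3 && (j < -6 || j + tot > 2*data[3] + 3*store(data, 1, 2*n + 5)[2*j - 1] + 3 || (3*store(data, 1, 2*n + 5)[j + 3] == 7 && data[3] == 2*e - 5) || 6*j == 0)
The weakest precondition is data[2] > 3*store(data, 1, 2*n + 5)[tot + 2] - 3 && (j < -6 || j + tot > 2*data[3] + 3*store(data, 1, 2*n + 5)[2*j - 1] + 3 || (3*store(data, 1, 2*n + 5)[j + 3] == 7 && data[3] == 2*e - 5) || 6*j == 0).
Check whether data[2] > 6*n + 12 && (j < -6 || j > 2*data[3] + 3*store(data, 1, 2*n + 5)[2*j - 1] + 4 || (3*store(data, 1, 2*n + 5)[j + 3] == 7 && data[3] == 2*e - 5) || 6*j == 0) && tot == -1 implies it.
Every state satisfying the precondition satisfies the weakest precondition: the implication holds.
Answer: valid


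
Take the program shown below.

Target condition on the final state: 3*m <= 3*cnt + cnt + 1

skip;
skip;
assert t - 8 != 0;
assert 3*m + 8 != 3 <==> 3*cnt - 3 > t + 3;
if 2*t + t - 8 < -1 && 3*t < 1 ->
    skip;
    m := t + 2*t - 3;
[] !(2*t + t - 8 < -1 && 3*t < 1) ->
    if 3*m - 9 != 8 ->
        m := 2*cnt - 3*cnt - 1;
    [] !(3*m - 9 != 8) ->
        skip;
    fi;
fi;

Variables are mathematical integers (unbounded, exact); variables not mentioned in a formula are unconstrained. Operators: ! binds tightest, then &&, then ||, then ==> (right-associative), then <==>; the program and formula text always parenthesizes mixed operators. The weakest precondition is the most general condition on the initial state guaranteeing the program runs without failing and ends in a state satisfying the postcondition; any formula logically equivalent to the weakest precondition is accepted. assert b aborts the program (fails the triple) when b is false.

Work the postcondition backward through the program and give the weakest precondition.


Working backward. After the program, the postcondition 3*m <= 3*cnt + cnt + 1 must hold; in canonical form it is 3*m <= 4*cnt + 1.
Then branch requires 9*t <= 4*cnt + 10; else branch requires (3*m != 17 ==> 7*cnt >= -4) && ((!(3*m != 17)) ==> 3*m <= 4*cnt + 1).
Before the if: ((3*t < 7 && 3*t < 1) ==> 9*t <= 4*cnt + 10) && ((!(3*t < 7 && 3*t < 1)) ==> ((3*m != 17 ==> 7*cnt >= -4) && ((!(3*m != 17)) ==> 3*m <= 4*cnt + 1)))
Before assert 3*m + 8 != 3 <==> 3*cnt - 3 > t + 3: (3*m != -5 <==> 3*cnt > t + 6) && ((3*t < 7 && 3*t < 1) ==> 9*t <= 4*cnt + 10) && ((!(3*t < 7 && 3*t < 1)) ==> ((3*m != 17 ==> 7*cnt >= -4) && ((!(3*m != 17)) ==> 3*m <= 4*cnt + 1)))
Before assert t - 8 != 0: t != 8 && (3*m != -5 <==> 3*cnt > t + 6) && ((3*t < 7 && 3*t < 1) ==> 9*t <= 4*cnt + 10) && ((!(3*t < 7 && 3*t < 1)) ==> ((3*m != 17 ==> 7*cnt >= -4) && ((!(3*m != 17)) ==> 3*m <= 4*cnt + 1)))
Before skip: t != 8 && (3*m != -5 <==> 3*cnt > t + 6) && ((3*t < 7 && 3*t < 1) ==> 9*t <= 4*cnt + 10) && ((!(3*t < 7 && 3*t < 1)) ==> ((3*m != 17 ==> 7*cnt >= -4) && ((!(3*m != 17)) ==> 3*m <= 4*cnt + 1)))
Before skip: t != 8 && (3*m != -5 <==> 3*cnt > t + 6) && ((3*t < 7 && 3*t < 1) ==> 9*t <= 4*cnt + 10) && ((!(3*t < 7 && 3*t < 1)) ==> ((3*m != 17 ==> 7*cnt >= -4) && ((!(3*m != 17)) ==> 3*m <= 4*cnt + 1)))
Answer: WP = t != 8 && (3*m != -5 <==> 3*cnt > t + 6) && ((3*t < 7 && 3*t < 1) ==> 9*t <= 4*cnt + 10) && ((!(3*t < 7 && 3*t < 1)) ==> ((3*m != 17 ==> 7*cnt >= -4) && ((!(3*m != 17)) ==> 3*m <= 4*cnt + 1)))


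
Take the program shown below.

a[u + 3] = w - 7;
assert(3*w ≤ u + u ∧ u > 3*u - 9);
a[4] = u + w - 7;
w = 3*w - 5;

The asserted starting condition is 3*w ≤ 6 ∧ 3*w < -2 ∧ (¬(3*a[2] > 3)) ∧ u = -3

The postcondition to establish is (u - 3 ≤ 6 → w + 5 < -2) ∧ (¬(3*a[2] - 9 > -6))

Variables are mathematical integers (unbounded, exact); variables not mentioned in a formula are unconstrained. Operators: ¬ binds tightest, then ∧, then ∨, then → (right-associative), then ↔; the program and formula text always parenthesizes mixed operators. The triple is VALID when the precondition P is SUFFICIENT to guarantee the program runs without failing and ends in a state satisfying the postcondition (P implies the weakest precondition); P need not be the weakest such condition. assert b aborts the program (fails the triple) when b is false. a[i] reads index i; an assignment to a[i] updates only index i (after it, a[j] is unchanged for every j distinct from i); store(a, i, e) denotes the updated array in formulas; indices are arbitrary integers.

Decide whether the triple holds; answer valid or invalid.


Working backward. After the program, the postcondition (u - 3 ≤ 6 → w + 5 < -2) ∧ (¬(3*a[2] - 9 > -6)) must hold; in canonical form it is (u ≤ 9 → w < -7) ∧ (¬(3*a[2] > 3)).
Before w := 3*w - 5: (u ≤ 9 → 3*w < -2) ∧ (¬(3*a[2] > 3))
Before a[4] := u + w - 7: (u ≤ 9 → 3*w < -2) ∧ (¬(3*a[2] > 3))
Before assert 3*w ≤ u + u ∧ u > 3*u - 9: 3*w ≤ 2*u ∧ 2*u < 9 ∧ (u ≤ 9 → 3*w < -2) ∧ (¬(3*a[2] > 3))
Before a[u + 3] := w - 7: 3*w ≤ 2*u ∧ 2*u < 9 ∧ (u ≤ 9 → 3*w < -2) ∧ (¬(3*store(a, u + 3, w - 7)[2] > 3))
The weakest precondition is 3*w ≤ 2*u ∧ 2*u < 9 ∧ (u ≤ 9 → 3*w < -2) ∧ (¬(3*store(a, u + 3, w - 7)[2] > 3)).
Check whether 3*w ≤ 6 ∧ 3*w < -2 ∧ (¬(3*a[2] > 3)) ∧ u = -3 implies it.
Countermodel: at the initial state a = {[0] = 1, [2] = 1, elsewhere 1}, u = -3, w = -1, the precondition holds but the weakest precondition fails.
Answer: invalid


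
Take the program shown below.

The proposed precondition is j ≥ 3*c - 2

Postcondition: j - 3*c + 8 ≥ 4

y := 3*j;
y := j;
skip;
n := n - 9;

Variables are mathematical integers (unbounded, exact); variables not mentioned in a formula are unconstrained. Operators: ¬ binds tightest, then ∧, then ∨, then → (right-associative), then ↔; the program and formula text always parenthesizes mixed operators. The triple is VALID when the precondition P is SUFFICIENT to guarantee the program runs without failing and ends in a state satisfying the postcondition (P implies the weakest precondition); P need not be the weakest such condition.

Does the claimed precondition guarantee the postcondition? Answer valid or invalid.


Working backward. After the program, the postcondition j - 3*c + 8 ≥ 4 must hold; in canonical form it is j ≥ 3*c - 4.
Before n := n - 9: j ≥ 3*c - 4
Before skip: j ≥ 3*c - 4
Before y := j: j ≥ 3*c - 4
Before y := 3*j: j ≥ 3*c - 4
The weakest precondition is j ≥ 3*c - 4.
Check whether j ≥ 3*c - 2 implies it.
Every state satisfying the precondition satisfies the weakest precondition: the implication holds.
Answer: valid


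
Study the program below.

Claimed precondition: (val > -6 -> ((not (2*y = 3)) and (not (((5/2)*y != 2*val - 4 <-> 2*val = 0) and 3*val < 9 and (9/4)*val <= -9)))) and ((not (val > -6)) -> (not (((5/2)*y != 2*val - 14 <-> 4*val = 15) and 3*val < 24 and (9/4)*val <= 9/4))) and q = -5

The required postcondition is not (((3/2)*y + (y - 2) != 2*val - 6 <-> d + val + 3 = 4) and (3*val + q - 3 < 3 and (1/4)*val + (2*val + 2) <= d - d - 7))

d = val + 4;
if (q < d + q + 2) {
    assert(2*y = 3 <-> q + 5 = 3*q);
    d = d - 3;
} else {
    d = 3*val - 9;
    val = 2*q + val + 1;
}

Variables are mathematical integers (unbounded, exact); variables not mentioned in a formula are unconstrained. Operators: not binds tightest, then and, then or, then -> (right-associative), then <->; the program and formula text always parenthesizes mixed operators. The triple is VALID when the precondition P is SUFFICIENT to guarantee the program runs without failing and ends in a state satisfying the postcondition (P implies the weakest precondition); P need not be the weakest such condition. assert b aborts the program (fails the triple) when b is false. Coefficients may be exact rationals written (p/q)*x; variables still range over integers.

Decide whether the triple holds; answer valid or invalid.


Working backward. After the program, the postcondition not (((3/2)*y + (y - 2) != 2*val - 6 <-> d + val + 3 = 4) and (3*val + q - 3 < 3 and (1/4)*val + (2*val + 2) <= d - d - 7)) must hold; in canonical form it is not (((5/2)*y != 2*val - 4 <-> d + val = 1) and q + 3*val < 6 and (9/4)*val <= -9).
Then branch requires (2*y = 3 <-> 2*q = 5) and (not (((5/2)*y != 2*val - 4 <-> d + val = 4) and q + 3*val < 6 and (9/4)*val <= -9)); else branch requires not (((5/2)*y != 4*q + 2*val - 2 <-> 2*q + 4*val = 9) and 7*q + 3*val < 3 and (9/2)*q + (9/4)*val <= -45/4).
Before the if: (d > -2 -> ((2*y = 3 <-> 2*q = 5) and (not (((5/2)*y != 2*val - 4 <-> d + val = 4) and q + 3*val < 6 and (9/4)*val <= -9)))) and ((not (d > -2)) -> (not (((5/2)*y != 4*q + 2*val - 2 <-> 2*q + 4*val = 9) and 7*q + 3*val < 3 and (9/2)*q + (9/4)*val <= -45/4)))
Before d := val + 4: (val > -6 -> ((2*y = 3 <-> 2*q = 5) and (not (((5/2)*y != 2*val - 4 <-> 2*val = 0) and q + 3*val < 6 and (9/4)*val <= -9)))) and ((not (val > -6)) -> (not (((5/2)*y != 4*q + 2*val - 2 <-> 2*q + 4*val = 9) and 7*q + 3*val < 3 and (9/2)*q + (9/4)*val <= -45/4)))
The weakest precondition is (val > -6 -> ((2*y = 3 <-> 2*q = 5) and (not (((5/2)*y != 2*val - 4 <-> 2*val = 0) and q + 3*val < 6 and (9/4)*val <= -9)))) and ((not (val > -6)) -> (not (((5/2)*y != 4*q + 2*val - 2 <-> 2*q + 4*val = 9) and 7*q + 3*val < 3 and (9/2)*q + (9/4)*val <= -45/4))).
Check whether (val > -6 -> ((not (2*y = 3)) and (not (((5/2)*y != 2*val - 4 <-> 2*val = 0) and 3*val < 9 and (9/4)*val <= -9)))) and ((not (val > -6)) -> (not (((5/2)*y != 2*val - 14 <-> 4*val = 15) and 3*val < 24 and (9/4)*val <= 9/4))) and q = -5 implies it.
Countermodel: at the initial state q = -5, val = -9, y = -16, the precondition holds but the weakest precondition fails.
Answer: invalid


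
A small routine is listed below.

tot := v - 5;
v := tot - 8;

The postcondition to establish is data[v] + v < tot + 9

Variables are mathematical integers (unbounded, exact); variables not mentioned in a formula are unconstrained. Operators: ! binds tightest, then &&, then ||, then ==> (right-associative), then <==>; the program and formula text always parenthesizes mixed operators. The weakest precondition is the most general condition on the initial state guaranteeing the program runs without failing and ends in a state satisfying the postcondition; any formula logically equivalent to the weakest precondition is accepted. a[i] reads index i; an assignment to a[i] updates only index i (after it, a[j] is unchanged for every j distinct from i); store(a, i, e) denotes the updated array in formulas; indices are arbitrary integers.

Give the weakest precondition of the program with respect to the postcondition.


Working backward. After the program, data[v] + v < tot + 9 must hold.
Before v := tot - 8: data[tot - 8] < 17
Before tot := v - 5: data[v - 13] < 17
Answer: WP = data[v - 13] < 17


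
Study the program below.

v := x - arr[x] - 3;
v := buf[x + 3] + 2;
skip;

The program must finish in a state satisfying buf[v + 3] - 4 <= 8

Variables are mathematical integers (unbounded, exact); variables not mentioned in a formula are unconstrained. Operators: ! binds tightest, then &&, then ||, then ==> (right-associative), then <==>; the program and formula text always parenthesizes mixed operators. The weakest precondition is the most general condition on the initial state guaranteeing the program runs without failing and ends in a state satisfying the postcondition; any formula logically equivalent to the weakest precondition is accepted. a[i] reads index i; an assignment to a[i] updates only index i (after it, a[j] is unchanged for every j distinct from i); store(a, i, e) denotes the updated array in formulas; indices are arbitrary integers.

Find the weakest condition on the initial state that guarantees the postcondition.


Working backward. After the program, the postcondition buf[v + 3] - 4 <= 8 must hold; in canonical form it is buf[v + 3] <= 12.
Before skip: buf[v + 3] <= 12
Before v := buf[x + 3] + 2: buf[buf[x + 3] + 5] <= 12
Before v := x - arr[x] - 3: buf[buf[x + 3] + 5] <= 12
Answer: WP = buf[buf[x + 3] + 5] <= 12


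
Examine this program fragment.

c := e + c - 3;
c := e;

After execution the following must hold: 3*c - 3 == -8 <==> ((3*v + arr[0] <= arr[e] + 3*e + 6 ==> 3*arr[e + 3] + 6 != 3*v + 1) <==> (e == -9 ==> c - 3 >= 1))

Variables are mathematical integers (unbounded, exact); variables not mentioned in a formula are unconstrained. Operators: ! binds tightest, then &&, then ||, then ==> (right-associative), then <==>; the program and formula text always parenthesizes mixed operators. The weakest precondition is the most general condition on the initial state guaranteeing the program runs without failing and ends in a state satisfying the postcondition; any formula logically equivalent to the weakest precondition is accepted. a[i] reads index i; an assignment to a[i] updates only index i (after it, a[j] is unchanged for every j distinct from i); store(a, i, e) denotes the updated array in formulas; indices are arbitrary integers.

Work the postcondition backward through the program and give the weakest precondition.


Working backward. After the program, the postcondition 3*c - 3 == -8 <==> ((3*v + arr[0] <= arr[e] + 3*e + 6 ==> 3*arr[e + 3] + 6 != 3*v + 1) <==> (e == -9 ==> c - 3 >= 1)) must hold; in canonical form it is 3*c == -5 <==> ((arr[0] + 3*v <= arr[e] + 3*e + 6 ==> 3*arr[e + 3] != 3*v - 5) <==> (e == -9 ==> c >= 4)).
Before c := e: 3*e == -5 <==> ((arr[0] + 3*v <= arr[e] + 3*e + 6 ==> 3*arr[e + 3] != 3*v - 5) <==> (e == -9 ==> e >= 4))
Before c := e + c - 3: 3*e == -5 <==> ((arr[0] + 3*v <= arr[e] + 3*e + 6 ==> 3*arr[e + 3] != 3*v - 5) <==> (e == -9 ==> e >= 4))
Answer: WP = 3*e == -5 <==> ((arr[0] + 3*v <= arr[e] + 3*e + 6 ==> 3*arr[e + 3] != 3*v - 5) <==> (e == -9 ==> e >= 4))


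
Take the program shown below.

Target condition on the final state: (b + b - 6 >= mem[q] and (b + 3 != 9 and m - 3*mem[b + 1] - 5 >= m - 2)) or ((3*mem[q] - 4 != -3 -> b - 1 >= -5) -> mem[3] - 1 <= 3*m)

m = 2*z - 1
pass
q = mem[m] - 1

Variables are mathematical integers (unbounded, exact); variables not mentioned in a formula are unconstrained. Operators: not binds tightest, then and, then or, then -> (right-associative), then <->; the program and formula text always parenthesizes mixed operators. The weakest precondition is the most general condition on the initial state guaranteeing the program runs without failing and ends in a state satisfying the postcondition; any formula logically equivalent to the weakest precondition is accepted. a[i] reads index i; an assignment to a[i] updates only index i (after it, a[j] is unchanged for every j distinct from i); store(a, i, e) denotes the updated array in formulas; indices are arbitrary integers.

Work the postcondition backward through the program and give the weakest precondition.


Working backward. After the program, the postcondition (b + b - 6 >= mem[q] and (b + 3 != 9 and m - 3*mem[b + 1] - 5 >= m - 2)) or ((3*mem[q] - 4 != -3 -> b - 1 >= -5) -> mem[3] - 1 <= 3*m) must hold; in canonical form it is (2*b >= mem[q] + 6 and b != 6 and 3*mem[b + 1] <= -3) or ((3*mem[q] != 1 -> b >= -4) -> mem[3] <= 3*m + 1).
Before q := mem[m] - 1: (2*b >= mem[mem[m] - 1] + 6 and b != 6 and 3*mem[b + 1] <= -3) or ((3*mem[mem[m] - 1] != 1 -> b >= -4) -> mem[3] <= 3*m + 1)
Before skip: (2*b >= mem[mem[m] - 1] + 6 and b != 6 and 3*mem[b + 1] <= -3) or ((3*mem[mem[m] - 1] != 1 -> b >= -4) -> mem[3] <= 3*m + 1)
Before m := 2*z - 1: (2*b >= mem[mem[2*z - 1] - 1] + 6 and b != 6 and 3*mem[b + 1] <= -3) or ((3*mem[mem[2*z - 1] - 1] != 1 -> b >= -4) -> mem[3] <= 6*z - 2)
Answer: WP = (2*b >= mem[mem[2*z - 1] - 1] + 6 and b != 6 and 3*mem[b + 1] <= -3) or ((3*mem[mem[2*z - 1] - 1] != 1 -> b >= -4) -> mem[3] <= 6*z - 2)


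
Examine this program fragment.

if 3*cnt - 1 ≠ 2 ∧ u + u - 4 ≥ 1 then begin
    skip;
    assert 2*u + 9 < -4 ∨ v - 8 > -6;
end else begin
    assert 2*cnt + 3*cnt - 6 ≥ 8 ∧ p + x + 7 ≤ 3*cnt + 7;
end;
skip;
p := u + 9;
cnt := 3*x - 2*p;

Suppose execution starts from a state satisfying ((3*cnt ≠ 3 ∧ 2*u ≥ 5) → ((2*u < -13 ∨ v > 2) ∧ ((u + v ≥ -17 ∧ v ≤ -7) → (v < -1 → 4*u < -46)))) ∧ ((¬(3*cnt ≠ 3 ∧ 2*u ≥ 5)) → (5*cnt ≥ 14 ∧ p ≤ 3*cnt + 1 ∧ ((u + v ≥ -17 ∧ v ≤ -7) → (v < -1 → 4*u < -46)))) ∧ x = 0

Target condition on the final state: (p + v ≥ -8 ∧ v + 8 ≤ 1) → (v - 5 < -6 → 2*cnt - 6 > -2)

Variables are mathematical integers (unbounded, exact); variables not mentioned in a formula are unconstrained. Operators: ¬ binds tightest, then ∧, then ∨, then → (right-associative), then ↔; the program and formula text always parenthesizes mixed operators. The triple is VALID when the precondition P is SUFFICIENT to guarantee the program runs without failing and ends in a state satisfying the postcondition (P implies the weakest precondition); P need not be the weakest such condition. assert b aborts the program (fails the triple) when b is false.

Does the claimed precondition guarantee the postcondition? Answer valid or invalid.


Working backward. After the program, the postcondition (p + v ≥ -8 ∧ v + 8 ≤ 1) → (v - 5 < -6 → 2*cnt - 6 > -2) must hold; in canonical form it is (p + v ≥ -8 ∧ v ≤ -7) → (v < -1 → 2*cnt > 4).
Before cnt := 3*x - 2*p: (p + v ≥ -8 ∧ v ≤ -7) → (v < -1 → 6*x > 4*p + 4)
Before p := u + 9: (u + v ≥ -17 ∧ v ≤ -7) → (v < -1 → 6*x > 4*u + 40)
Before skip: (u + v ≥ -17 ∧ v ≤ -7) → (v < -1 → 6*x > 4*u + 40)
Then branch requires (2*u < -13 ∨ v > 2) ∧ ((u + v ≥ -17 ∧ v ≤ -7) → (v < -1 → 6*x > 4*u + 40)); else branch requires 5*cnt ≥ 14 ∧ p + x ≤ 3*cnt ∧ ((u + v ≥ -17 ∧ v ≤ -7) → (v < -1 → 6*x > 4*u + 40)).
Before the if: ((3*cnt ≠ 3 ∧ 2*u ≥ 5) → ((2*u < -13 ∨ v > 2) ∧ ((u + v ≥ -17 ∧ v ≤ -7) → (v < -1 → 6*x > 4*u + 40)))) ∧ ((¬(3*cnt ≠ 3 ∧ 2*u ≥ 5)) → (5*cnt ≥ 14 ∧ p + x ≤ 3*cnt ∧ ((u + v ≥ -17 ∧ v ≤ -7) → (v < -1 → 6*x > 4*u + 40))))
The weakest precondition is ((3*cnt ≠ 3 ∧ 2*u ≥ 5) → ((2*u < -13 ∨ v > 2) ∧ ((u + v ≥ -17 ∧ v ≤ -7) → (v < -1 → 6*x > 4*u + 40)))) ∧ ((¬(3*cnt ≠ 3 ∧ 2*u ≥ 5)) → (5*cnt ≥ 14 ∧ p + x ≤ 3*cnt ∧ ((u + v ≥ -17 ∧ v ≤ -7) → (v < -1 → 6*x > 4*u + 40)))).
Check whether ((3*cnt ≠ 3 ∧ 2*u ≥ 5) → ((2*u < -13 ∨ v > 2) ∧ ((u + v ≥ -17 ∧ v ≤ -7) → (v < -1 → 4*u < -46)))) ∧ ((¬(3*cnt ≠ 3 ∧ 2*u ≥ 5)) → (5*cnt ≥ 14 ∧ p ≤ 3*cnt + 1 ∧ ((u + v ≥ -17 ∧ v ≤ -7) → (v < -1 → 4*u < -46)))) ∧ x = 0 implies it.
Countermodel: at the initial state cnt = 3, p = 10, u = -16, v = -2, x = 0, the precondition holds but the weakest precondition fails.
Answer: invalid


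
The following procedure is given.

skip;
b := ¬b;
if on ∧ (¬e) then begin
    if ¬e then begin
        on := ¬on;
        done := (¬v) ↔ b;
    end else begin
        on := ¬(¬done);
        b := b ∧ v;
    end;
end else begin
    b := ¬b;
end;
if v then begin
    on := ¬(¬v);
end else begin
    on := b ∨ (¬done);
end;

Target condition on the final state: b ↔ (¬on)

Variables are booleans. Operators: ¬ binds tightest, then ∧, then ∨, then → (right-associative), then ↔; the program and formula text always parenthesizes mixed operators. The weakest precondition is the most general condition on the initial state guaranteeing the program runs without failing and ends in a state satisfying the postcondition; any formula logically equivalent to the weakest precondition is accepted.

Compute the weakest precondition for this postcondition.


Working backward. After the program, b ↔ (¬on) must hold.
Then branch requires b ↔ (¬v); else branch requires b ↔ (¬(b ∨ (¬done))).
Before the if: (v → (b ↔ (¬v))) ∧ ((¬v) → (b ↔ (¬(b ∨ (¬done)))))
Then branch requires ((¬e) → ((v → (b ↔ (¬v))) ∧ ((¬v) → (b ↔ (¬(b ∨ (¬((¬v) ↔ b)))))))) ∧ (e → ((v → ((b ∧ v) ↔ (¬v))) ∧ ((¬v) → ((b ∧ v) ↔ (¬((b ∧ v) ∨ (¬done))))))); else branch requires (v → ((¬b) ↔ (¬v))) ∧ ((¬v) → ((¬b) ↔ (¬((¬b) ∨ (¬done))))).
Before the if: ((on ∧ (¬e)) → (((¬e) → ((v → (b ↔ (¬v))) ∧ ((¬v) → (b ↔ (¬(b ∨ (¬((¬v) ↔ b)))))))) ∧ (e → ((v → ((b ∧ v) ↔ (¬v))) ∧ ((¬v) → ((b ∧ v) ↔ (¬((b ∧ v) ∨ (¬done))))))))) ∧ ((¬(on ∧ (¬e))) → ((v → ((¬b) ↔ (¬v))) ∧ ((¬v) → ((¬b) ↔ (¬((¬b) ∨ (¬done)))))))
Before b := ¬b: ((on ∧ (¬e)) → (((¬e) → ((v → ((¬b) ↔ (¬v))) ∧ ((¬v) → ((¬b) ↔ (¬((¬b) ∨ (¬((¬v) ↔ (¬b))))))))) ∧ (e → ((v → (((¬b) ∧ v) ↔ (¬v))) ∧ ((¬v) → (((¬b) ∧ v) ↔ (¬(((¬b) ∧ v) ∨ (¬done))))))))) ∧ ((¬(on ∧ (¬e))) → ((v → (b ↔ (¬v))) ∧ ((¬v) → (b ↔ (¬(b ∨ (¬done)))))))
Before skip: ((on ∧ (¬e)) → (((¬e) → ((v → ((¬b) ↔ (¬v))) ∧ ((¬v) → ((¬b) ↔ (¬((¬b) ∨ (¬((¬v) ↔ (¬b))))))))) ∧ (e → ((v → (((¬b) ∧ v) ↔ (¬v))) ∧ ((¬v) → (((¬b) ∧ v) ↔ (¬(((¬b) ∧ v) ∨ (¬done))))))))) ∧ ((¬(on ∧ (¬e))) → ((v → (b ↔ (¬v))) ∧ ((¬v) → (b ↔ (¬(b ∨ (¬done)))))))
Answer: WP = ((on ∧ (¬e)) → (((¬e) → ((v → ((¬b) ↔ (¬v))) ∧ ((¬v) → ((¬b) ↔ (¬((¬b) ∨ (¬((¬v) ↔ (¬b))))))))) ∧ (e → ((v → (((¬b) ∧ v) ↔ (¬v))) ∧ ((¬v) → (((¬b) ∧ v) ↔ (¬(((¬b) ∧ v) ∨ (¬done))))))))) ∧ ((¬(on ∧ (¬e))) → ((v → (b ↔ (¬v))) ∧ ((¬v) → (b ↔ (¬(b ∨ (¬done)))))))


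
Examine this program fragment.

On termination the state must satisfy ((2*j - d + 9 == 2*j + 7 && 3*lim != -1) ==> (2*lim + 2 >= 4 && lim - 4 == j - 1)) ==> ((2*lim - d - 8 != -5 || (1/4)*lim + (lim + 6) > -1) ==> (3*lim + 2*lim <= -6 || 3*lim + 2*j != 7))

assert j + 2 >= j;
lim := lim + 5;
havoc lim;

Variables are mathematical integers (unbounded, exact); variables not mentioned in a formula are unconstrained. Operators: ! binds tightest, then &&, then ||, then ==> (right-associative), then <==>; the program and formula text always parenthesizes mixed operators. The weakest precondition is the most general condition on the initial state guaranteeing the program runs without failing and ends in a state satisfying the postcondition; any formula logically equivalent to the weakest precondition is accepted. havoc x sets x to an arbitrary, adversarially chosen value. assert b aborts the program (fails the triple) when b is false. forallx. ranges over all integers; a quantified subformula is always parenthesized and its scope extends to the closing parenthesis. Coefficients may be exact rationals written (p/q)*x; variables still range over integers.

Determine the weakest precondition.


Working backward. After the program, the postcondition ((2*j - d + 9 == 2*j + 7 && 3*lim != -1) ==> (2*lim + 2 >= 4 && lim - 4 == j - 1)) ==> ((2*lim - d - 8 != -5 || (1/4)*lim + (lim + 6) > -1) ==> (3*lim + 2*lim <= -6 || 3*lim + 2*j != 7)) must hold; in canonical form it is ((d == 2 && 3*lim != -1) ==> (2*lim >= 2 && lim == j + 3)) ==> ((2*lim != d + 3 || (5/4)*lim > -7) ==> (5*lim <= -6 || 2*j + 3*lim != 7)).
Before havoc lim: forall lim_1. (((d == 2 && 3*lim_1 != -1) ==> (2*lim_1 >= 2 && lim_1 == j + 3)) ==> ((2*lim_1 != d + 3 || (5/4)*lim_1 > -7) ==> (5*lim_1 <= -6 || 2*j + 3*lim_1 != 7)))
Before lim := lim + 5: forall lim_1. (((d == 2 && 3*lim_1 != -1) ==> (2*lim_1 >= 2 && lim_1 == j + 3)) ==> ((2*lim_1 != d + 3 || (5/4)*lim_1 > -7) ==> (5*lim_1 <= -6 || 2*j + 3*lim_1 != 7)))
Before assert j + 2 >= j: forall lim_1. (((d == 2 && 3*lim_1 != -1) ==> (2*lim_1 >= 2 && lim_1 == j + 3)) ==> ((2*lim_1 != d + 3 || (5/4)*lim_1 > -7) ==> (5*lim_1 <= -6 || 2*j + 3*lim_1 != 7)))
Answer: WP = forall lim_1. (((d == 2 && 3*lim_1 != -1) ==> (2*lim_1 >= 2 && lim_1 == j + 3)) ==> ((2*lim_1 != d + 3 || (5/4)*lim_1 > -7) ==> (5*lim_1 <= -6 || 2*j + 3*lim_1 != 7)))
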